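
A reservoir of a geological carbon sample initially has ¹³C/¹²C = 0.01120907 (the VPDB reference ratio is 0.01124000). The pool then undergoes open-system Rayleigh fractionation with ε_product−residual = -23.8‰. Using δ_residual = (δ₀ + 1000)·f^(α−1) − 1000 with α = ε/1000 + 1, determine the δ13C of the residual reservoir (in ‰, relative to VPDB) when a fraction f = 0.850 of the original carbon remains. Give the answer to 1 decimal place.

δ₀ = (0.01120907/0.01124000 − 1)×1000 = (0.997248 − 1)×1000 = -2.752‰
α − 1 = ε/1000 = -0.0238
f^(α−1) = 0.850^(-0.0238) = 1.003875
δ_res = (-2.752 + 1000) × 1.003875 − 1000 = 1001.113 − 1000 = 1.11‰

1.1‰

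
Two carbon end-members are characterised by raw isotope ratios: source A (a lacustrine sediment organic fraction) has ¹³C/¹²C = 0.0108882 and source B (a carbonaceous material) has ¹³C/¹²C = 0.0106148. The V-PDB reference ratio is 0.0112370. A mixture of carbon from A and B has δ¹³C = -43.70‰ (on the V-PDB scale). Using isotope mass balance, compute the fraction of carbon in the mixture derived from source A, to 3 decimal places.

δ_A = (0.0108882/0.0112370 − 1)×1000 = (0.968960 − 1)×1000 = -31.040‰
δ_B = (0.0106148/0.0112370 − 1)×1000 = (0.944629 − 1)×1000 = -55.371‰
f_A = (δ_mix − δ_B)/(δ_A − δ_B) = (-43.70 − (-55.371))/(-31.040 − (-55.371))
f_A = 11.671 / 24.330 = 0.4797

0.480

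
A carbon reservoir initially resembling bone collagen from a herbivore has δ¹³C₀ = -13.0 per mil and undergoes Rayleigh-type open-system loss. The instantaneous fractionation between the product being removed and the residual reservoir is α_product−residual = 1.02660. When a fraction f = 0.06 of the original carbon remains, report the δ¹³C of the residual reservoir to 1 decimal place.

Rayleigh residual: δ_res = (δ₀ + 1000)·f^(α−1) − 1000
α − 1 = 0.02660
f^(α−1) = 0.06^(0.02660) = 0.927895
δ_res = (-13.0 + 1000) × 0.927895 − 1000 = 915.832 − 1000 = -84.17 per mil

-84.2 per mil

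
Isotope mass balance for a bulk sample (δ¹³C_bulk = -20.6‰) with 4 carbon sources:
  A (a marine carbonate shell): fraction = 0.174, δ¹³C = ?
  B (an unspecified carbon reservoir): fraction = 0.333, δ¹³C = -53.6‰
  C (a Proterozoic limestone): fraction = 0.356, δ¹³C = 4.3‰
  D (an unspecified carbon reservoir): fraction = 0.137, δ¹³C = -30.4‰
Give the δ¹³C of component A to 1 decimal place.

-0.7‰

Isotope mass balance: δ_bulk = Σ fᵢ·δᵢ.
-20.6 = 0.174×δ_A + 0.333×(-53.6) + 0.356×(4.3) + 0.137×(-30.4)
0.174·δ_A = -20.6 − (-20.483) = -0.117
δ_A = -0.117 / 0.174 = -0.67‰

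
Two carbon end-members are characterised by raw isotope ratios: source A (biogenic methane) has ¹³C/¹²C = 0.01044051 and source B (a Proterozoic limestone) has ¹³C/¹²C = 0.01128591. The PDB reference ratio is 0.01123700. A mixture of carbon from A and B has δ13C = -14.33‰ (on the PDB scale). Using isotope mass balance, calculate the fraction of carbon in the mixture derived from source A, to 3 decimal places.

0.248

δ_A = (0.01044051/0.01123700 − 1)×1000 = (0.929119 − 1)×1000 = -70.881‰
δ_B = (0.01128591/0.01123700 − 1)×1000 = (1.004353 − 1)×1000 = 4.353‰
f_A = (δ_mix − δ_B)/(δ_A − δ_B) = (-14.33 − (4.353))/(-70.881 − (4.353))
f_A = -18.683 / -75.234 = 0.2483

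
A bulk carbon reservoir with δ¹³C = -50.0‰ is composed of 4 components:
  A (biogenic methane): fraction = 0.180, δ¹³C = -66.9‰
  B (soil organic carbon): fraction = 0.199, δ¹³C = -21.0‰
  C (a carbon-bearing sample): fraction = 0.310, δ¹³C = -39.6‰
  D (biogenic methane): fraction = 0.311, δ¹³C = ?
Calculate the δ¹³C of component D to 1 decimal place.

Isotope mass balance: δ_bulk = Σ fᵢ·δᵢ.
-50.0 = 0.180×(-66.9) + 0.199×(-21.0) + 0.310×(-39.6) + 0.311×δ_D
0.311·δ_D = -50.0 − (-28.497) = -21.503
δ_D = -21.503 / 0.311 = -69.14‰

-69.1‰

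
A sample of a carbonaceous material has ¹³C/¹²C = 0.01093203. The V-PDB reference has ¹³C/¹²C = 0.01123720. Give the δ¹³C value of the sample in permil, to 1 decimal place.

-27.2 permil

δ¹³C = (R_sample / R_standard − 1) × 1000
R_sample / R_standard = 0.01093203 / 0.01123720 = 0.972843
δ¹³C = (0.972843 − 1) × 1000 = -27.16 permil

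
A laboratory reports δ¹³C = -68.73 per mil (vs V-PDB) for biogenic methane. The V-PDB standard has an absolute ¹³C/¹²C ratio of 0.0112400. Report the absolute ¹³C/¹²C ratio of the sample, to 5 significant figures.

R_sample = R_standard × (δ¹³C/1000 + 1)
R_sample = 0.0112400 × (-68.73/1000 + 1) = 0.0112400 × 0.931270
R_sample = 0.0104675

0.010467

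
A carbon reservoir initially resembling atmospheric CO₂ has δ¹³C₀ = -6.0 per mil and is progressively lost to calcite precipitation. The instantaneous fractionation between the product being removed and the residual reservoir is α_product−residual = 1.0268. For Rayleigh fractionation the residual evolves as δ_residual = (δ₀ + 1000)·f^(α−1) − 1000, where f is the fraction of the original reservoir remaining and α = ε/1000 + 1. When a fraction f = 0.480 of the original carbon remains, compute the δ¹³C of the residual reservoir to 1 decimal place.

Rayleigh residual: δ_res = (δ₀ + 1000)·f^(α−1) − 1000
α − 1 = 0.02680
f^(α−1) = 0.480^(0.02680) = 0.980522
δ_res = (-6.0 + 1000) × 0.980522 − 1000 = 974.639 − 1000 = -25.36 per mil

-25.4 per mil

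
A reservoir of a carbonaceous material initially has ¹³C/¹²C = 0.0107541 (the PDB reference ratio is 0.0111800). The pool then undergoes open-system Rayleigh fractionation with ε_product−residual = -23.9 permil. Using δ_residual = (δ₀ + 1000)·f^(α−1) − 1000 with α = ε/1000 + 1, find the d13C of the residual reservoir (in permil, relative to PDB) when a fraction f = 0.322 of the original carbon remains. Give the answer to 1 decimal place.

-11.7 permil

δ₀ = (0.0107541/0.0111800 − 1)×1000 = (0.961905 − 1)×1000 = -38.095 permil
α − 1 = ε/1000 = -0.0239
f^(α−1) = 0.322^(-0.0239) = 1.027454
δ_res = (-38.095 + 1000) × 1.027454 − 1000 = 988.313 − 1000 = -11.69 permil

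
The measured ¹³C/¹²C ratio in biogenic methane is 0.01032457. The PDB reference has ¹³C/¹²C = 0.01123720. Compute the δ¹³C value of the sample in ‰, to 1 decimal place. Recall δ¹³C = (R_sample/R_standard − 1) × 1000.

-81.2‰

δ¹³C = (R_sample / R_standard − 1) × 1000
R_sample / R_standard = 0.01032457 / 0.01123720 = 0.918785
δ¹³C = (0.918785 − 1) × 1000 = -81.22‰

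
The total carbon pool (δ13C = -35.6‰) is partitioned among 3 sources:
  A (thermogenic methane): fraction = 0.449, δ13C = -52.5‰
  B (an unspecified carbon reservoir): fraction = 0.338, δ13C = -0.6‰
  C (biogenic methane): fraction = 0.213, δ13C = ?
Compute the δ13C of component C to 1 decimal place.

Isotope mass balance: δ_bulk = Σ fᵢ·δᵢ.
-35.6 = 0.449×(-52.5) + 0.338×(-0.6) + 0.213×δ_C
0.213·δ_C = -35.6 − (-23.775) = -11.825
δ_C = -11.825 / 0.213 = -55.52‰

-55.5‰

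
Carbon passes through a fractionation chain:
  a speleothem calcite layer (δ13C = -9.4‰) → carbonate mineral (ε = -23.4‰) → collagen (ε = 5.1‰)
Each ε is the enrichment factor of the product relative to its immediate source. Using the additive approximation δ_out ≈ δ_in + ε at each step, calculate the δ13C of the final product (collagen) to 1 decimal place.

-27.7‰

step 1: δ ≈ -9.4 + (-23.4) = -32.8‰
step 2: δ ≈ -32.8 + (5.1) = -27.7‰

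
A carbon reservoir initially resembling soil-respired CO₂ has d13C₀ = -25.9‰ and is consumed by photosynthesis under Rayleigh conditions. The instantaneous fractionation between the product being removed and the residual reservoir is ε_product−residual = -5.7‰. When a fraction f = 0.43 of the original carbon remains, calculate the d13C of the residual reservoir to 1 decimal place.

Rayleigh residual: δ_res = (δ₀ + 1000)·f^(α−1) − 1000
α = ε/1000 + 1 = 0.99430, so α − 1 = -0.00570
f^(α−1) = 0.43^(-0.00570) = 1.004822
δ_res = (-25.9 + 1000) × 1.004822 − 1000 = 978.797 − 1000 = -21.20‰

-21.2‰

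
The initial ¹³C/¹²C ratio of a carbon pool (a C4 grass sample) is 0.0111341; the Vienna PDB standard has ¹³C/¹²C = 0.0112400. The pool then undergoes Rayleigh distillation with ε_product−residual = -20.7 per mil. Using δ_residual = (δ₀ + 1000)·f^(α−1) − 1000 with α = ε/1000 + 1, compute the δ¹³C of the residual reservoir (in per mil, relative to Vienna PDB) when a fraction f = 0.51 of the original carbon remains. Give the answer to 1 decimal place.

4.5 per mil

δ₀ = (0.0111341/0.0112400 − 1)×1000 = (0.990578 − 1)×1000 = -9.422 per mil
α − 1 = ε/1000 = -0.0207
f^(α−1) = 0.51^(-0.0207) = 1.014036
δ_res = (-9.422 + 1000) × 1.014036 − 1000 = 1004.482 − 1000 = 4.48 per mil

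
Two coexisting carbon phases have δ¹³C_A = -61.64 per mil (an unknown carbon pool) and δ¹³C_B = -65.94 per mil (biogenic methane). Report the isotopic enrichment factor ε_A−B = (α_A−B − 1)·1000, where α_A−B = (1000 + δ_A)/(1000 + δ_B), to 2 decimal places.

α_A−B = (1000 + -61.64) / (1000 + -65.94) = 938.36 / 934.06 = 1.004604
ε_A−B = (1.004604 − 1) × 1000 = 4.604 per mil
(The approximation ε ≈ δ_A − δ_B would give 4.30 per mil.)

4.60 per mil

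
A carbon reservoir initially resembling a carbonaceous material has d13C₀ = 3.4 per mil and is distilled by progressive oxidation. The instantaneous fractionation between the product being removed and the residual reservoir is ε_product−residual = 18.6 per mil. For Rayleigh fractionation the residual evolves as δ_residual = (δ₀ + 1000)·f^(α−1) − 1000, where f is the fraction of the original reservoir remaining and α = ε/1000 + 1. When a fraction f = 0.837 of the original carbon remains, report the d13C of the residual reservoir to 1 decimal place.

0.1 per mil

Rayleigh residual: δ_res = (δ₀ + 1000)·f^(α−1) − 1000
α = ε/1000 + 1 = 1.01860, so α − 1 = 0.01860
f^(α−1) = 0.837^(0.01860) = 0.996696
δ_res = (3.4 + 1000) × 0.996696 − 1000 = 1000.085 − 1000 = 0.08 per mil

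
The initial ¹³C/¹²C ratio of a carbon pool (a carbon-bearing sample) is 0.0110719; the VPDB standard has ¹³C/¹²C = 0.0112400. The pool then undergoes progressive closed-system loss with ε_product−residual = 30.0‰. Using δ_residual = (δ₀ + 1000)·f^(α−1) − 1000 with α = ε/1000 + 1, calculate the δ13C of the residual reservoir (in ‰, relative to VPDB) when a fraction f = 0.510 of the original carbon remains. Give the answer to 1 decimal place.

-34.7‰

δ₀ = (0.0110719/0.0112400 − 1)×1000 = (0.985044 − 1)×1000 = -14.956‰
α − 1 = ε/1000 = 0.0300
f^(α−1) = 0.510^(0.0300) = 0.980002
δ_res = (-14.956 + 1000) × 0.980002 − 1000 = 965.346 − 1000 = -34.65‰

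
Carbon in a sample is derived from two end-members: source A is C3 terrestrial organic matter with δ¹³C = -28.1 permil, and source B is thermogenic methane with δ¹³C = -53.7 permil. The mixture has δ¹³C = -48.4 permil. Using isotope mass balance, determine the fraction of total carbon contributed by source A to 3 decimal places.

δ_mix = f_A·δ_A + (1 − f_A)·δ_B  ⇒  f_A = (δ_mix − δ_B)/(δ_A − δ_B)
f_A = (-48.4 − (-53.7)) / (-28.1 − (-53.7))
f_A = 5.3 / 25.6 = 0.2070

0.207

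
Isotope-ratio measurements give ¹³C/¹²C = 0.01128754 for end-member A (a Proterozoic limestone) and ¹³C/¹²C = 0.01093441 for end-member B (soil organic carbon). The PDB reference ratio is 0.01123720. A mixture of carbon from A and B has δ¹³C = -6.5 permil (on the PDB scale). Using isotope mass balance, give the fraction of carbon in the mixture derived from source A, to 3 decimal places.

0.651

δ_A = (0.01128754/0.01123720 − 1)×1000 = (1.004480 − 1)×1000 = 4.480 permil
δ_B = (0.01093441/0.01123720 − 1)×1000 = (0.973055 − 1)×1000 = -26.945 permil
f_A = (δ_mix − δ_B)/(δ_A − δ_B) = (-6.5 − (-26.945))/(4.480 − (-26.945))
f_A = 20.445 / 31.425 = 0.6506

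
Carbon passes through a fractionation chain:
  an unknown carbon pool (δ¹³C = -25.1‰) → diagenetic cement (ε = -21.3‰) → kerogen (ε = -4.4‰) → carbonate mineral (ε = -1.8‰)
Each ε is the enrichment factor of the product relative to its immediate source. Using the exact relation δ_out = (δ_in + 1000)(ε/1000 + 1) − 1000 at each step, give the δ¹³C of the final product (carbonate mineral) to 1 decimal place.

step 1: δ = (-25.10 + 1000)·(-21.3/1000 + 1) − 1000 = -45.87‰
step 2: δ = (-45.87 + 1000)·(-4.4/1000 + 1) − 1000 = -50.06‰
step 3: δ = (-50.06 + 1000)·(-1.8/1000 + 1) − 1000 = -51.77‰

-51.8‰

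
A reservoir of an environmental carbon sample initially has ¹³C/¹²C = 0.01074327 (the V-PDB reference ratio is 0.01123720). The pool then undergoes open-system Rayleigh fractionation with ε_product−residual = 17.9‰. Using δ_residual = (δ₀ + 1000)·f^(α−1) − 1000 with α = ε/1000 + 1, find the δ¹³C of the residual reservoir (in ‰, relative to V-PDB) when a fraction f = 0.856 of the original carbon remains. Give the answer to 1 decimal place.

-46.6‰

δ₀ = (0.01074327/0.01123720 − 1)×1000 = (0.956045 − 1)×1000 = -43.955‰
α − 1 = ε/1000 = 0.0179
f^(α−1) = 0.856^(0.0179) = 0.997221
δ_res = (-43.955 + 1000) × 0.997221 − 1000 = 953.388 − 1000 = -46.61‰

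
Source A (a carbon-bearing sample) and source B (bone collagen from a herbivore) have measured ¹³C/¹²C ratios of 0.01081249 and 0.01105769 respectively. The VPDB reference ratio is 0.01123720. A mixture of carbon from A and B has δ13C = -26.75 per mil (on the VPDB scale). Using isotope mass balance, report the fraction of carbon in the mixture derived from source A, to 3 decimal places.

δ_A = (0.01081249/0.01123720 − 1)×1000 = (0.962205 − 1)×1000 = -37.795 per mil
δ_B = (0.01105769/0.01123720 − 1)×1000 = (0.984025 − 1)×1000 = -15.975 per mil
f_A = (δ_mix − δ_B)/(δ_A − δ_B) = (-26.75 − (-15.975))/(-37.795 − (-15.975))
f_A = -10.775 / -21.820 = 0.4938

0.494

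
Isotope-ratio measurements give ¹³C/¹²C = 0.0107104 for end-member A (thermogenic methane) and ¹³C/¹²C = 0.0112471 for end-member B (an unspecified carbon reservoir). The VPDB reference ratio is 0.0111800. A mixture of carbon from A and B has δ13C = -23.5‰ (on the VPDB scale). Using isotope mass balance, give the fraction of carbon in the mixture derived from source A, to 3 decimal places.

δ_A = (0.0107104/0.0111800 − 1)×1000 = (0.957996 − 1)×1000 = -42.004‰
δ_B = (0.0112471/0.0111800 − 1)×1000 = (1.006002 − 1)×1000 = 6.002‰
f_A = (δ_mix − δ_B)/(δ_A − δ_B) = (-23.5 − (6.002))/(-42.004 − (6.002))
f_A = -29.502 / -48.005 = 0.6146

0.615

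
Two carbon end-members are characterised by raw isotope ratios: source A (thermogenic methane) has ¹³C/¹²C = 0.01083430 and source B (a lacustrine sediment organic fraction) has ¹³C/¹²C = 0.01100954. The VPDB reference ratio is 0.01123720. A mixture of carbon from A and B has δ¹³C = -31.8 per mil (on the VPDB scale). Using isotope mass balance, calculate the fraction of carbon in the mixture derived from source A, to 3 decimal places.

δ_A = (0.01083430/0.01123720 − 1)×1000 = (0.964146 − 1)×1000 = -35.854 per mil
δ_B = (0.01100954/0.01123720 − 1)×1000 = (0.979741 − 1)×1000 = -20.259 per mil
f_A = (δ_mix − δ_B)/(δ_A − δ_B) = (-31.8 − (-20.259))/(-35.854 − (-20.259))
f_A = -11.541 / -15.595 = 0.7400

0.740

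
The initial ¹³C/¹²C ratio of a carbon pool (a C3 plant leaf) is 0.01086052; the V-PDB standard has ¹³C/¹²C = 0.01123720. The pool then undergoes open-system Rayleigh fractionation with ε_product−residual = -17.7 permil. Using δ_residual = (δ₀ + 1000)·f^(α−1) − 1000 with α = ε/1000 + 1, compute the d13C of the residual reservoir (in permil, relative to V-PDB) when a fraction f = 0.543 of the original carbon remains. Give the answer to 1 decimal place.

δ₀ = (0.01086052/0.01123720 − 1)×1000 = (0.966479 − 1)×1000 = -33.521 permil
α − 1 = ε/1000 = -0.0177
f^(α−1) = 0.543^(-0.0177) = 1.010867
δ_res = (-33.521 + 1000) × 1.010867 − 1000 = 976.982 − 1000 = -23.02 permil

-23.0 permil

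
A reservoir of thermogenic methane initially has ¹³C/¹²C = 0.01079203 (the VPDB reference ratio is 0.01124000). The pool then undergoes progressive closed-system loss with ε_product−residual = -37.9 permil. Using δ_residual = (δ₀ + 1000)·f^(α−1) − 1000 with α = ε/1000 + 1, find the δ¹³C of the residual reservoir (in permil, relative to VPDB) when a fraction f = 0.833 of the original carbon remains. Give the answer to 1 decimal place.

-33.2 permil

δ₀ = (0.01079203/0.01124000 − 1)×1000 = (0.960145 − 1)×1000 = -39.855 permil
α − 1 = ε/1000 = -0.0379
f^(α−1) = 0.833^(-0.0379) = 1.006949
δ_res = (-39.855 + 1000) × 1.006949 − 1000 = 966.817 − 1000 = -33.18 permil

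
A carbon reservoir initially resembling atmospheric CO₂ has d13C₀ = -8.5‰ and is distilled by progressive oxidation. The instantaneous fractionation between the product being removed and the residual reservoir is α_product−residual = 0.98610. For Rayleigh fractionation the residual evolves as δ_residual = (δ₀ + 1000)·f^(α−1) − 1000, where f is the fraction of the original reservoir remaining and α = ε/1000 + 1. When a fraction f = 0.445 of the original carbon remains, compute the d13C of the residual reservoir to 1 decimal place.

Rayleigh residual: δ_res = (δ₀ + 1000)·f^(α−1) − 1000
α − 1 = -0.01390
f^(α−1) = 0.445^(-0.01390) = 1.011318
δ_res = (-8.5 + 1000) × 1.011318 − 1000 = 1002.722 − 1000 = 2.72‰

2.7‰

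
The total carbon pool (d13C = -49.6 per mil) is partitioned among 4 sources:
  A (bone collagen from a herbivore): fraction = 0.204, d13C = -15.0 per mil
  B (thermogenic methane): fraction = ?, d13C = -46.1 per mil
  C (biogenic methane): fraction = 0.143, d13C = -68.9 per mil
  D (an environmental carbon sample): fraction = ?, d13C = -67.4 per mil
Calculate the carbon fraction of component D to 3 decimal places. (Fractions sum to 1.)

Let f_D and f_B be the unknown fractions; fractions sum to 1 so f_D + f_B = 0.653.
Mass balance: Σ fᵢ·δᵢ = δ_bulk ⇒ f_D·(-67.4) + f_B·(-46.1) = -49.6 − (-12.913) = -36.687
Substitute f_B = 0.653 − f_D:
f_D·(-67.4 − -46.1) = -36.687 − 0.653×(-46.1) = -6.584
f_D = -6.584 / -21.3 = 0.3091

0.309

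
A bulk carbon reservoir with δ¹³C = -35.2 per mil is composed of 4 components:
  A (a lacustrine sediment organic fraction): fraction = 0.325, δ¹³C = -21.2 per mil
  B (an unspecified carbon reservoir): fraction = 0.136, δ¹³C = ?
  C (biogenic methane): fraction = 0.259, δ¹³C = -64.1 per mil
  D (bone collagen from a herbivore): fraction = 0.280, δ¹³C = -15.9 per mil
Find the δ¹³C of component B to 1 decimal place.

-53.4 per mil

Isotope mass balance: δ_bulk = Σ fᵢ·δᵢ.
-35.2 = 0.325×(-21.2) + 0.136×δ_B + 0.259×(-64.1) + 0.280×(-15.9)
0.136·δ_B = -35.2 − (-27.944) = -7.256
δ_B = -7.256 / 0.136 = -53.35 per mil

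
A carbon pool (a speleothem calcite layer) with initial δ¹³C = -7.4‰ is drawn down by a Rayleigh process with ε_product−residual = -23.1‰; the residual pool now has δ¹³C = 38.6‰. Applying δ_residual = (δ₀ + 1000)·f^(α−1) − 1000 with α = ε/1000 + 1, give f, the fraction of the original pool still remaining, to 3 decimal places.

α − 1 = ε/1000 = -0.0231
(δ_res + 1000)/(δ₀ + 1000) = (38.6 + 1000)/(-7.4 + 1000) = 1038.6/992.6 = 1.046343
f = 1.046343^(1/-0.0231) = exp(ln(1.046343)/-0.0231) = exp(0.04530/-0.0231)
f = exp(-1.9611) = 0.1407

0.141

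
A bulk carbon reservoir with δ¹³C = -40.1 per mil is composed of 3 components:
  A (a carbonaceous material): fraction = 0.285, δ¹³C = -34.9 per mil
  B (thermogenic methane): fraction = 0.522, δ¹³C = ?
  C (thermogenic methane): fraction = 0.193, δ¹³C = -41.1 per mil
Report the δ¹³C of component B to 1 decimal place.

-42.6 per mil

Isotope mass balance: δ_bulk = Σ fᵢ·δᵢ.
-40.1 = 0.285×(-34.9) + 0.522×δ_B + 0.193×(-41.1)
0.522·δ_B = -40.1 − (-17.879) = -22.221
δ_B = -22.221 / 0.522 = -42.57 per mil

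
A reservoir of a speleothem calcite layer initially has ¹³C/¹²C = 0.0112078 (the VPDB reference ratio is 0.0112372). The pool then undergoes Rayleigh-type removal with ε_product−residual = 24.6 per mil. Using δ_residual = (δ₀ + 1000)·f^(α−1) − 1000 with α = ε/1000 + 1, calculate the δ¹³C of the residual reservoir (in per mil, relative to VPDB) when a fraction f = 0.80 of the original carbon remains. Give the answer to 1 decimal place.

-8.1 per mil

δ₀ = (0.0112078/0.0112372 − 1)×1000 = (0.997384 − 1)×1000 = -2.616 per mil
α − 1 = ε/1000 = 0.0246
f^(α−1) = 0.80^(0.0246) = 0.994526
δ_res = (-2.616 + 1000) × 0.994526 − 1000 = 991.924 − 1000 = -8.08 per mil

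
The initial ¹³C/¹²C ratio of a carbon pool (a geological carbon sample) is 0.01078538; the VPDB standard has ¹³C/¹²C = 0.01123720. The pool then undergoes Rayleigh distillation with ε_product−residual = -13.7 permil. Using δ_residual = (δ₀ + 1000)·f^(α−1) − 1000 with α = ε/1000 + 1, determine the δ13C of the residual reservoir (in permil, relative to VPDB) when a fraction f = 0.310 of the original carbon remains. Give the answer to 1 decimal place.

-24.7 permil

δ₀ = (0.01078538/0.01123720 − 1)×1000 = (0.959792 − 1)×1000 = -40.208 permil
α − 1 = ε/1000 = -0.0137
f^(α−1) = 0.310^(-0.0137) = 1.016175
δ_res = (-40.208 + 1000) × 1.016175 − 1000 = 975.317 − 1000 = -24.68 permil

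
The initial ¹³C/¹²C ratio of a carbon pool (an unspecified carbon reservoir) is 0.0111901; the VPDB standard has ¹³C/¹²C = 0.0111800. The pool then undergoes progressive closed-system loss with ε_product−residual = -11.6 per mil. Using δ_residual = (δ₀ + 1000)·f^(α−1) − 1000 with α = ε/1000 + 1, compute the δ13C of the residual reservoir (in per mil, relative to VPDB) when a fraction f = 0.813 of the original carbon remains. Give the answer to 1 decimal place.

δ₀ = (0.0111901/0.0111800 − 1)×1000 = (1.000903 − 1)×1000 = 0.903 per mil
α − 1 = ε/1000 = -0.0116
f^(α−1) = 0.813^(-0.0116) = 1.002404
δ_res = (0.903 + 1000) × 1.002404 − 1000 = 1003.310 − 1000 = 3.31 per mil

3.3 per mil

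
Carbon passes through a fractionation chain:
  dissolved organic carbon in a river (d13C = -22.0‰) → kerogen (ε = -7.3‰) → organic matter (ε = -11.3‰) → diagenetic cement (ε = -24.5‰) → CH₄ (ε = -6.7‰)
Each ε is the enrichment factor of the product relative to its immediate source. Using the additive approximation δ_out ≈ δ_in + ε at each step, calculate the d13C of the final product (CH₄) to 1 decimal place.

step 1: δ ≈ -22.0 + (-7.3) = -29.3‰
step 2: δ ≈ -29.3 + (-11.3) = -40.6‰
step 3: δ ≈ -40.6 + (-24.5) = -65.1‰
step 4: δ ≈ -65.1 + (-6.7) = -71.8‰

-71.8‰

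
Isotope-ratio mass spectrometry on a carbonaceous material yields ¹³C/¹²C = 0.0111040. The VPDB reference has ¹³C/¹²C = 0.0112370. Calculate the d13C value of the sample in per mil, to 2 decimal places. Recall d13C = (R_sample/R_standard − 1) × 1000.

-11.84 per mil

d13C = (R_sample / R_standard − 1) × 1000
R_sample / R_standard = 0.0111040 / 0.0112370 = 0.988164
d13C = (0.988164 − 1) × 1000 = -11.836 per mil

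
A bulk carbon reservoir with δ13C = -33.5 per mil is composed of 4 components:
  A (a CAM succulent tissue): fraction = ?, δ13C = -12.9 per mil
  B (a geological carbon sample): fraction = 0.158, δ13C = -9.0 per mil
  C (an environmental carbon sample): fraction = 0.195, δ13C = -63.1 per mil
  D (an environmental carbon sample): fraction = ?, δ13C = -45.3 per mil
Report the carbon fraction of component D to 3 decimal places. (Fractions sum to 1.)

Let f_D and f_A be the unknown fractions; fractions sum to 1 so f_D + f_A = 0.647.
Mass balance: Σ fᵢ·δᵢ = δ_bulk ⇒ f_D·(-45.3) + f_A·(-12.9) = -33.5 − (-13.727) = -19.773
Substitute f_A = 0.647 − f_D:
f_D·(-45.3 − -12.9) = -19.773 − 0.647×(-12.9) = -11.427
f_D = -11.427 / -32.4 = 0.3527

0.353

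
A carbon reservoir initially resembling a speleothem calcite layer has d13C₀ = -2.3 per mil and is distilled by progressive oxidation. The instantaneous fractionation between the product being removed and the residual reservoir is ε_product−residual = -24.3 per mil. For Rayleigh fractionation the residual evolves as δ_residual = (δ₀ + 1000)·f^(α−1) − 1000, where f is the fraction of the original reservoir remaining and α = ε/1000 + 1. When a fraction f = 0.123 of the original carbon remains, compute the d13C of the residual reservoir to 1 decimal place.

Rayleigh residual: δ_res = (δ₀ + 1000)·f^(α−1) − 1000
α = ε/1000 + 1 = 0.97570, so α − 1 = -0.02430
f^(α−1) = 0.123^(-0.02430) = 1.052241
δ_res = (-2.3 + 1000) × 1.052241 − 1000 = 1049.821 − 1000 = 49.82 per mil

49.8 per mil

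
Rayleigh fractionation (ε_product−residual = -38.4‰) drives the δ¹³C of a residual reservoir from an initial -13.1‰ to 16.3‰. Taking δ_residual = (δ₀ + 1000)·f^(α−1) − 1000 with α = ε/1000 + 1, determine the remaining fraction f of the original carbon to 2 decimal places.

α − 1 = ε/1000 = -0.0384
(δ_res + 1000)/(δ₀ + 1000) = (16.3 + 1000)/(-13.1 + 1000) = 1016.3/986.9 = 1.029790
f = 1.029790^(1/-0.0384) = exp(ln(1.029790)/-0.0384) = exp(0.02936/-0.0384)
f = exp(-0.7645) = 0.4656

0.47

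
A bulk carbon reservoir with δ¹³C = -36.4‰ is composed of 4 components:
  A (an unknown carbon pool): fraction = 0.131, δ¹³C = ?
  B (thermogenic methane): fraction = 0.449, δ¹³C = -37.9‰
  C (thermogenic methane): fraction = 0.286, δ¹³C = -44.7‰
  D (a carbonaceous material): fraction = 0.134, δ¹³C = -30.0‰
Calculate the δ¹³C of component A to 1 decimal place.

-19.7‰

Isotope mass balance: δ_bulk = Σ fᵢ·δᵢ.
-36.4 = 0.131×δ_A + 0.449×(-37.9) + 0.286×(-44.7) + 0.134×(-30.0)
0.131·δ_A = -36.4 − (-33.821) = -2.579
δ_A = -2.579 / 0.131 = -19.68‰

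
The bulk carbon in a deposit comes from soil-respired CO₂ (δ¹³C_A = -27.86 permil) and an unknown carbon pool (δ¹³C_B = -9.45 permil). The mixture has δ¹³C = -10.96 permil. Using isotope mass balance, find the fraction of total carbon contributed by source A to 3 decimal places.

δ_mix = f_A·δ_A + (1 − f_A)·δ_B  ⇒  f_A = (δ_mix − δ_B)/(δ_A − δ_B)
f_A = (-10.96 − (-9.45)) / (-27.86 − (-9.45))
f_A = -1.51 / -18.41 = 0.0820

0.082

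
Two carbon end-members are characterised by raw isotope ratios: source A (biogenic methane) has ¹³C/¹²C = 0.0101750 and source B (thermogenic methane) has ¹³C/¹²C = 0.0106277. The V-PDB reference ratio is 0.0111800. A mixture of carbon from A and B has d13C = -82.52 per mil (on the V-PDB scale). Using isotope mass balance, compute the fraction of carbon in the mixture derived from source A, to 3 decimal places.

δ_A = (0.0101750/0.0111800 − 1)×1000 = (0.910107 − 1)×1000 = -89.893 per mil
δ_B = (0.0106277/0.0111800 − 1)×1000 = (0.950599 − 1)×1000 = -49.401 per mil
f_A = (δ_mix − δ_B)/(δ_A − δ_B) = (-82.52 − (-49.401))/(-89.893 − (-49.401))
f_A = -33.119 / -40.492 = 0.8179

0.818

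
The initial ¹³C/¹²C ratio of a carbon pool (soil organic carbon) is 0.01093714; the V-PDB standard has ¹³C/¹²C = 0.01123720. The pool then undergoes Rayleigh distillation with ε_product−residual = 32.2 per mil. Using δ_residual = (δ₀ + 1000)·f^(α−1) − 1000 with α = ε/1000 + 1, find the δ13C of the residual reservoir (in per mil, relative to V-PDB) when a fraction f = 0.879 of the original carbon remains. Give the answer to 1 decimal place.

-30.7 per mil

δ₀ = (0.01093714/0.01123720 − 1)×1000 = (0.973298 − 1)×1000 = -26.702 per mil
α − 1 = ε/1000 = 0.0322
f^(α−1) = 0.879^(0.0322) = 0.995856
δ_res = (-26.702 + 1000) × 0.995856 − 1000 = 969.264 − 1000 = -30.74 per mil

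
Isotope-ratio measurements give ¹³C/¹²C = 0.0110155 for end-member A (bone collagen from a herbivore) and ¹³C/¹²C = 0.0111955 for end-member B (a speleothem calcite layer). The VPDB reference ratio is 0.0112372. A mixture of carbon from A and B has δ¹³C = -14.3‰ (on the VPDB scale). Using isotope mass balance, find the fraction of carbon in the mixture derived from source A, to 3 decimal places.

0.661

δ_A = (0.0110155/0.0112372 − 1)×1000 = (0.980271 − 1)×1000 = -19.729‰
δ_B = (0.0111955/0.0112372 − 1)×1000 = (0.996289 − 1)×1000 = -3.711‰
f_A = (δ_mix − δ_B)/(δ_A − δ_B) = (-14.3 − (-3.711))/(-19.729 − (-3.711))
f_A = -10.589 / -16.018 = 0.6611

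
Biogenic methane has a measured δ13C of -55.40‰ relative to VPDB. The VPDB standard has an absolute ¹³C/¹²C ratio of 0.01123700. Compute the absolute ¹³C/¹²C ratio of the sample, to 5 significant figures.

R_sample = R_standard × (δ13C/1000 + 1)
R_sample = 0.01123700 × (-55.40/1000 + 1) = 0.01123700 × 0.944600
R_sample = 0.0106145

0.010614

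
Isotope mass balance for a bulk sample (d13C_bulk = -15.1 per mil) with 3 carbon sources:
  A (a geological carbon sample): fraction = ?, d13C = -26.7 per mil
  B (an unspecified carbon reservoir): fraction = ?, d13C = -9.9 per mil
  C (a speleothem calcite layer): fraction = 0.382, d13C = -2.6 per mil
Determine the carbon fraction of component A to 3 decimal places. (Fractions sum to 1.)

Let f_A and f_B be the unknown fractions; fractions sum to 1 so f_A + f_B = 0.618.
Mass balance: Σ fᵢ·δᵢ = δ_bulk ⇒ f_A·(-26.7) + f_B·(-9.9) = -15.1 − (-0.993) = -14.107
Substitute f_B = 0.618 − f_A:
f_A·(-26.7 − -9.9) = -14.107 − 0.618×(-9.9) = -7.989
f_A = -7.989 / -16.8 = 0.4755

0.476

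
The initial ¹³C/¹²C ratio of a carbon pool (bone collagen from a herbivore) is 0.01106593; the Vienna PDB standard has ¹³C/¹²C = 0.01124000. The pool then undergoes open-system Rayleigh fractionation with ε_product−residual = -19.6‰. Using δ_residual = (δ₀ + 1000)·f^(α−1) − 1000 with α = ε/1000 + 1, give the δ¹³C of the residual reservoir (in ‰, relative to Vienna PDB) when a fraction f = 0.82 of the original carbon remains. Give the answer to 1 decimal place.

δ₀ = (0.01106593/0.01124000 − 1)×1000 = (0.984513 − 1)×1000 = -15.487‰
α − 1 = ε/1000 = -0.0196
f^(α−1) = 0.82^(-0.0196) = 1.003897
δ_res = (-15.487 + 1000) × 1.003897 − 1000 = 988.350 − 1000 = -11.65‰

-11.6‰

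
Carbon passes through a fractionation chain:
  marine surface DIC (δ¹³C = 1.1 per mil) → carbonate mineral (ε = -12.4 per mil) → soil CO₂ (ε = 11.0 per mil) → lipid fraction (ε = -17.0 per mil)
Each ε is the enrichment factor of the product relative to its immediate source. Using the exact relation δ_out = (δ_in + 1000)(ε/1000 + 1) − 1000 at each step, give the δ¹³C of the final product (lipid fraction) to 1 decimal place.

-17.4 per mil

step 1: δ = (1.10 + 1000)·(-12.4/1000 + 1) − 1000 = -11.31 per mil
step 2: δ = (-11.31 + 1000)·(11.0/1000 + 1) − 1000 = -0.44 per mil
step 3: δ = (-0.44 + 1000)·(-17.0/1000 + 1) − 1000 = -17.43 per mil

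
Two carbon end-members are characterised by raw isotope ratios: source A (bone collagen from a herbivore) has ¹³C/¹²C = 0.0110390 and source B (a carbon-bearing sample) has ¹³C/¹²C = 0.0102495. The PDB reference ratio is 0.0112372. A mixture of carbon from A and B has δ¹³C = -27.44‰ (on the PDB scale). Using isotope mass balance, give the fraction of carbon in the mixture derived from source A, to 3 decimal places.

δ_A = (0.0110390/0.0112372 − 1)×1000 = (0.982362 − 1)×1000 = -17.638‰
δ_B = (0.0102495/0.0112372 − 1)×1000 = (0.912104 − 1)×1000 = -87.896‰
f_A = (δ_mix − δ_B)/(δ_A − δ_B) = (-27.44 − (-87.896))/(-17.638 − (-87.896))
f_A = 60.456 / 70.258 = 0.8605

0.860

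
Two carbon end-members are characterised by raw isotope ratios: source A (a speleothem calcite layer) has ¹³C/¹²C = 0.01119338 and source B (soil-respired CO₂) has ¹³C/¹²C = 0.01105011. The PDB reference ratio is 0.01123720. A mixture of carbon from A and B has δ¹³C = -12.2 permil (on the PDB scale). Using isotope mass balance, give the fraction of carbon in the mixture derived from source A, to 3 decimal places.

0.349

δ_A = (0.01119338/0.01123720 − 1)×1000 = (0.996100 − 1)×1000 = -3.900 permil
δ_B = (0.01105011/0.01123720 − 1)×1000 = (0.983351 − 1)×1000 = -16.649 permil
f_A = (δ_mix − δ_B)/(δ_A − δ_B) = (-12.2 − (-16.649))/(-3.900 − (-16.649))
f_A = 4.449 / 12.750 = 0.3490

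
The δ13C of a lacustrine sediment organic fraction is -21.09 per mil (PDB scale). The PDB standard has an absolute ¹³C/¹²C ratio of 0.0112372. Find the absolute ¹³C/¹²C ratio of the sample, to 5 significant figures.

0.011000

R_sample = R_standard × (δ13C/1000 + 1)
R_sample = 0.0112372 × (-21.09/1000 + 1) = 0.0112372 × 0.978910
R_sample = 0.0110002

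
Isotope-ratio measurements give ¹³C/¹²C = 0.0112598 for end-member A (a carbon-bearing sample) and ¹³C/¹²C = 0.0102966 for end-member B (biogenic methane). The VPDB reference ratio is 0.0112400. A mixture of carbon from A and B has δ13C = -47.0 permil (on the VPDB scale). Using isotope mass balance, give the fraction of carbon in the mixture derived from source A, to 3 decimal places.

δ_A = (0.0112598/0.0112400 − 1)×1000 = (1.001762 − 1)×1000 = 1.762 permil
δ_B = (0.0102966/0.0112400 − 1)×1000 = (0.916068 − 1)×1000 = -83.932 permil
f_A = (δ_mix − δ_B)/(δ_A − δ_B) = (-47.0 − (-83.932))/(1.762 − (-83.932))
f_A = 36.932 / 85.694 = 0.4310

0.431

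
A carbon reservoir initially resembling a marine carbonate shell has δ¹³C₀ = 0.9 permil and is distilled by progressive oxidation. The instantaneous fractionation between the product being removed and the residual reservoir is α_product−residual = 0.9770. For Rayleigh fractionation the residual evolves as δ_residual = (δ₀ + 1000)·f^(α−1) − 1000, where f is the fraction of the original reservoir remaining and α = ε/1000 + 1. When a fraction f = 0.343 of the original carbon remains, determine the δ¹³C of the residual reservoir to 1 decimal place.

Rayleigh residual: δ_res = (δ₀ + 1000)·f^(α−1) − 1000
α − 1 = -0.02300
f^(α−1) = 0.343^(-0.02300) = 1.024916
δ_res = (0.9 + 1000) × 1.024916 − 1000 = 1025.838 − 1000 = 25.84 permil

25.8 permil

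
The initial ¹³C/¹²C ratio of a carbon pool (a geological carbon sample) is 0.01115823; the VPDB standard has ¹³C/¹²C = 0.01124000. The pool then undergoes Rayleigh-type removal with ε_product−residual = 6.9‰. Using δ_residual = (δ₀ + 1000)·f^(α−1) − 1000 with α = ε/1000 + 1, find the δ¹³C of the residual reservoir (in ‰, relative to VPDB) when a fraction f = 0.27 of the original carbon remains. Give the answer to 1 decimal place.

-16.2‰

δ₀ = (0.01115823/0.01124000 − 1)×1000 = (0.992725 − 1)×1000 = -7.275‰
α − 1 = ε/1000 = 0.0069
f^(α−1) = 0.27^(0.0069) = 0.991006
δ_res = (-7.275 + 1000) × 0.991006 − 1000 = 983.797 − 1000 = -16.20‰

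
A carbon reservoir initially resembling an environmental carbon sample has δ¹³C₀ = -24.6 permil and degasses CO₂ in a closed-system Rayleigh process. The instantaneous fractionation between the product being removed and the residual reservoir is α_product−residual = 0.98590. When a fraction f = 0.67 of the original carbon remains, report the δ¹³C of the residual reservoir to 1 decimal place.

Rayleigh residual: δ_res = (δ₀ + 1000)·f^(α−1) − 1000
α − 1 = -0.01410
f^(α−1) = 0.67^(-0.01410) = 1.005663
δ_res = (-24.6 + 1000) × 1.005663 − 1000 = 980.923 − 1000 = -19.08 permil

-19.1 permil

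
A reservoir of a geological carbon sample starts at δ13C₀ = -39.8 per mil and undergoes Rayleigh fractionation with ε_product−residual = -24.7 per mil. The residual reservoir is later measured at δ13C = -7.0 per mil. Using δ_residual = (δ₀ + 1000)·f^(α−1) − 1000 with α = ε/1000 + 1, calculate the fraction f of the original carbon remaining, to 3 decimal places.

0.257

α − 1 = ε/1000 = -0.0247
(δ_res + 1000)/(δ₀ + 1000) = (-7.0 + 1000)/(-39.8 + 1000) = 993.0/960.2 = 1.034160
f = 1.034160^(1/-0.0247) = exp(ln(1.034160)/-0.0247) = exp(0.03359/-0.0247)
f = exp(-1.3599) = 0.2567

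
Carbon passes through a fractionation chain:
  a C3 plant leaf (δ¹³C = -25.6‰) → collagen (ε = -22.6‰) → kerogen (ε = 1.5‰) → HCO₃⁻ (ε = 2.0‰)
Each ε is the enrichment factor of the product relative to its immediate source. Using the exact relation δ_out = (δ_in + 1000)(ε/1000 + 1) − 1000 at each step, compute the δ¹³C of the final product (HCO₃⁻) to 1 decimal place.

step 1: δ = (-25.60 + 1000)·(-22.6/1000 + 1) − 1000 = -47.62‰
step 2: δ = (-47.62 + 1000)·(1.5/1000 + 1) − 1000 = -46.19‰
step 3: δ = (-46.19 + 1000)·(2.0/1000 + 1) − 1000 = -44.29‰

-44.3‰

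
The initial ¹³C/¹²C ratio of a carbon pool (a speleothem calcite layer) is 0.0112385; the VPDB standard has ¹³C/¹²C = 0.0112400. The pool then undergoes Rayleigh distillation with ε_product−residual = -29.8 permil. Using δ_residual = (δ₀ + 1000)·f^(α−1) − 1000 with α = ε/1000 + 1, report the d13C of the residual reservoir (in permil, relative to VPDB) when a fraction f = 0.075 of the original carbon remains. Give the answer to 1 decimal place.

80.1 permil

δ₀ = (0.0112385/0.0112400 − 1)×1000 = (0.999867 − 1)×1000 = -0.133 permil
α − 1 = ε/1000 = -0.0298
f^(α−1) = 0.075^(-0.0298) = 1.080247
δ_res = (-0.133 + 1000) × 1.080247 − 1000 = 1080.103 − 1000 = 80.10 permil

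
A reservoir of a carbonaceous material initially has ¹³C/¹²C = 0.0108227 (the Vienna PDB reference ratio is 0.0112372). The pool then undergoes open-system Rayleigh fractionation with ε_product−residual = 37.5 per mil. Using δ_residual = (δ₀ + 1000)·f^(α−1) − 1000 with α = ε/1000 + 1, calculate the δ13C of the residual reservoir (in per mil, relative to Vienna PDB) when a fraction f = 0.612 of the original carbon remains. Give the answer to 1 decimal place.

δ₀ = (0.0108227/0.0112372 − 1)×1000 = (0.963114 − 1)×1000 = -36.886 per mil
α − 1 = ε/1000 = 0.0375
f^(α−1) = 0.612^(0.0375) = 0.981755
δ_res = (-36.886 + 1000) × 0.981755 − 1000 = 945.542 − 1000 = -54.46 per mil

-54.5 per mil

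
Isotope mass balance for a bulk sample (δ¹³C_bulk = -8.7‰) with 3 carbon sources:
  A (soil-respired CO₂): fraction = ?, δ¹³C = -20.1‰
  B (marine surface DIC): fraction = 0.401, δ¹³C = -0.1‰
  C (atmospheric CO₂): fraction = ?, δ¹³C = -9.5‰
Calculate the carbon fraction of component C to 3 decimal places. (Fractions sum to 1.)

Let f_C and f_A be the unknown fractions; fractions sum to 1 so f_C + f_A = 0.599.
Mass balance: Σ fᵢ·δᵢ = δ_bulk ⇒ f_C·(-9.5) + f_A·(-20.1) = -8.7 − (-0.040) = -8.660
Substitute f_A = 0.599 − f_C:
f_C·(-9.5 − -20.1) = -8.660 − 0.599×(-20.1) = 3.380
f_C = 3.380 / 10.6 = 0.3189

0.319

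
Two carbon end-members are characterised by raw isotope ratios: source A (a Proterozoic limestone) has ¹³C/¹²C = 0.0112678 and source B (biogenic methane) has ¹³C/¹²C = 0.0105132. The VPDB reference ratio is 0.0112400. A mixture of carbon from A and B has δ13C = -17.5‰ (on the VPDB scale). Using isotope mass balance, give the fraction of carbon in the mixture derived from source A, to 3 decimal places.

δ_A = (0.0112678/0.0112400 − 1)×1000 = (1.002473 − 1)×1000 = 2.473‰
δ_B = (0.0105132/0.0112400 − 1)×1000 = (0.935338 − 1)×1000 = -64.662‰
f_A = (δ_mix − δ_B)/(δ_A − δ_B) = (-17.5 − (-64.662))/(2.473 − (-64.662))
f_A = 47.162 / 67.135 = 0.7025

0.702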